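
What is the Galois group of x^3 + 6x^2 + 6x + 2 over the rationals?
The polynomial is an irreducible cubic over Q and its discriminant is -108, which is not a perfect square. For an irreducible cubic, a non-square discriminant gives Galois group S_3.

S_3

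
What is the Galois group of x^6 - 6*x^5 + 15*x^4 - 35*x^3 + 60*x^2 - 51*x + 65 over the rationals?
S_3 x S_3 (order 36)

The polynomial f is an irreducible sextic over Q, so G = Gal(f/Q) is one of the 16 transitive subgroups 6T1, ..., 6T16 of S_6. The discriminant of f is 42688773981, which is not a perfect square, so G is not contained in A_6. The transitive groups of degree 6 not contained in A_6 are: C_6 (6T1, order 6), S_3 (6T2, order 6), D_6 (6T3, order 12), C_3 x S_3 (6T5, order 18), A_4 x C_2 (6T6, order 24), S_4 (6T8, order 24), S_3 x S_3 (6T9, order 36), S_4 x C_2 (6T11, order 48), (S_3 x S_3) : C_2 (6T13, order 72), PGL(2,5) (6T14, order 120), S_6 (6T16, order 720). By Dedekind's theorem, for a prime p not dividing disc(f) the degrees of the irreducible factors of f mod p form the cycle type of an element of G. Factoring f modulo the 16 such primes p <= 67 (skipping 3, 7, 29, which divide the discriminant), each new pattern first appears at: mod 2: f = (x^6 + x^4 + x^3 + x + 1), pattern 6; mod 5: f = (x)(x + 3)(x^2 + 2x + 3)(x^2 + 4x + 1), pattern 2+2+1+1; mod 13: f = (x)(x + 2)(x + 8)(x^3 + 10x^2 + 3x + 9), pattern 3+1+1+1; mod 19: f = (x^2 + 2x + 2)(x^2 + 4x + 11)(x^2 + 7x + 9), pattern 2+2+2; mod 67: f = (x^3 + 64x^2 + 3x + 10)(x^3 + 64x^2 + 3x + 40), pattern 3+3. No other pattern occurs in this range, so the set of observed cycle types is {6, 2+2+1+1, 3+1+1+1, 2+2+2, 3+3}. The candidates containing elements of all these cycle types are S_3 x S_3 (6T9) of order 36, (S_3 x S_3) : C_2 (6T13) of order 72, S_6 (6T16) of order 720; the others are excluded. The observed types are precisely the cycle types that occur in S_3 x S_3 (6T9) (apart from the identity). Each of the other remaining candidates has further cycle types, and by the Chebotarev density theorem the matching factorization patterns would occur for a proportion of primes equal to their share of the group: (S_3 x S_3) : C_2 (6T13) additionally contains elements of type 4+2, 3+2+1, 2+1+1+1+1 (36 of its 72 elements, about 50% of primes); S_6 (6T16) additionally contains elements of type 5+1, 4+2, 4+1+1, 3+2+1, 2+1+1+1+1 (459 of its 720 elements, about 64% of primes). None of the 16 primes tested shows any such pattern (for each of these groups the chance of that is below 10^-4), which rules them out. Hence G = S_3 x S_3 (6T9), of order 36.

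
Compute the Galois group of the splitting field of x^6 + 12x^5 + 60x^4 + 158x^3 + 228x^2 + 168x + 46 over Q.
S_3 x S_3 (order 36)

The polynomial f is an irreducible sextic over Q, so G = Gal(f/Q) is one of the 16 transitive subgroups 6T1, ..., 6T16 of S_6. The discriminant of f is 5038848, which is not a perfect square, so G is not contained in A_6. The transitive groups of degree 6 not contained in A_6 are: C_6 (6T1, order 6), S_3 (6T2, order 6), D_6 (6T3, order 12), C_3 x S_3 (6T5, order 18), A_4 x C_2 (6T6, order 24), S_4 (6T8, order 24), S_3 x S_3 (6T9, order 36), S_4 x C_2 (6T11, order 48), (S_3 x S_3) : C_2 (6T13, order 72), PGL(2,5) (6T14, order 120), S_6 (6T16, order 720). By Dedekind's theorem, for a prime p not dividing disc(f) the degrees of the irreducible factors of f mod p form the cycle type of an element of G. Factoring f modulo the 23 such primes p <= 97 (skipping 2, 3, which divide the discriminant), each new pattern first appears at: mod 5: f = (x^6 + 2x^5 + 3x^3 + 3x^2 + 3x + 1), pattern 6; mod 11: f = (x + 5)(x + 7)(x^2 + x + 7)(x^2 + 10x + 8), pattern 2+2+1+1; mod 13: f = (x + 4)(x + 7)(x + 8)(x^3 + 6x^2 + 12x + 11), pattern 3+1+1+1; mod 31: f = (x^2 + 12x + 13)(x^2 + 13x + 2)(x^2 + 18x + 28), pattern 2+2+2; mod 97: f = (x^3 + 6x^2 + 12x + 17)(x^3 + 6x^2 + 12x + 94), pattern 3+3. No other pattern occurs in this range, so the set of observed cycle types is {6, 2+2+1+1, 3+1+1+1, 2+2+2, 3+3}. The candidates containing elements of all these cycle types are S_3 x S_3 (6T9) of order 36, (S_3 x S_3) : C_2 (6T13) of order 72, S_6 (6T16) of order 720; the others are excluded. The observed types are precisely the cycle types that occur in S_3 x S_3 (6T9) (apart from the identity). Each of the other remaining candidates has further cycle types, and by the Chebotarev density theorem the matching factorization patterns would occur for a proportion of primes equal to their share of the group: (S_3 x S_3) : C_2 (6T13) additionally contains elements of type 4+2, 3+2+1, 2+1+1+1+1 (36 of its 72 elements, about 50% of primes); S_6 (6T16) additionally contains elements of type 5+1, 4+2, 4+1+1, 3+2+1, 2+1+1+1+1 (459 of its 720 elements, about 64% of primes). None of the 23 primes tested shows any such pattern (for each of these groups the chance of that is below 10^-4), which rules them out. Hence G = S_3 x S_3 (6T9), of order 36.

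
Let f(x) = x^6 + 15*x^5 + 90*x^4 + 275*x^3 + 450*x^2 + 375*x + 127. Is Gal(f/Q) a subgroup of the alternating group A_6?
The polynomial is irreducible of degree 6 over Q. Its discriminant is -34992, which is not a perfect square. A Galois group lies in the alternating group exactly when the discriminant is a square in Q, so the Galois group (S_3) is not contained in A_6.

No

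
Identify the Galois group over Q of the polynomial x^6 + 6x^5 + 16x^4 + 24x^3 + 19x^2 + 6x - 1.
The polynomial f is an irreducible sextic over Q, so G = Gal(f/Q) is one of the 16 transitive subgroups 6T1, ..., 6T16 of S_6. The discriminant of f is 153664 = 392^2, a perfect square, so G is contained in A_6. The transitive groups of degree 6 contained in A_6 are: A_4 (6T4, order 12), S_4 (6T7, order 24), (C_3 x C_3) : C_4 (6T10, order 36), PSL(2,5) (6T12, order 60), A_6 (6T15, order 360). By Dedekind's theorem, for a prime p not dividing disc(f) the degrees of the irreducible factors of f mod p form the cycle type of an element of G. Factoring f modulo the 33 such primes p <= 149 (skipping 2, 7, which divide the discriminant), each new pattern first appears at: mod 3: f = (x^3 + 2x + 1)(x^3 + 2x + 2), pattern 3+3; mod 13: f = (x + 7)(x + 8)(x^2 + 2x + 6)(x^2 + 2x + 7), pattern 2+2+1+1. No other pattern occurs in this range, so the set of observed cycle types is {3+3, 2+2+1+1}. The candidates containing elements of all these cycle types are A_4 (6T4) of order 12, S_4 (6T7) of order 24, (C_3 x C_3) : C_4 (6T10) of order 36, PSL(2,5) (6T12) of order 60, A_6 (6T15) of order 360; the others are excluded. The observed types are precisely the cycle types that occur in A_4 (6T4) (apart from the identity). Each of the other remaining candidates has further cycle types, and by the Chebotarev density theorem the matching factorization patterns would occur for a proportion of primes equal to their share of the group: S_4 (6T7) additionally contains elements of type 4+2 (6 of its 24 elements, about 25% of primes); (C_3 x C_3) : C_4 (6T10) additionally contains elements of type 4+2, 3+1+1+1 (22 of its 36 elements, about 61% of primes); PSL(2,5) (6T12) additionally contains elements of type 5+1 (24 of its 60 elements, about 40% of primes); A_6 (6T15) additionally contains elements of type 5+1, 4+2, 3+1+1+1 (274 of its 360 elements, about 76% of primes). None of the 33 primes tested shows any such pattern (for each of these groups the chance of that is below 10^-4), which rules them out. Hence G = A_4 (6T4), of order 12.

A_4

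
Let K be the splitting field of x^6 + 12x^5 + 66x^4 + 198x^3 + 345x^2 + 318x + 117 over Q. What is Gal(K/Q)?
The polynomial f is an irreducible sextic over Q, so G = Gal(f/Q) is one of the 16 transitive subgroups 6T1, ..., 6T16 of S_6. The discriminant of f is -1024192512, which is not a perfect square, so G is not contained in A_6. The transitive groups of degree 6 not contained in A_6 are: C_6 (6T1, order 6), S_3 (6T2, order 6), D_6 (6T3, order 12), C_3 x S_3 (6T5, order 18), A_4 x C_2 (6T6, order 24), S_4 (6T8, order 24), S_3 x S_3 (6T9, order 36), S_4 x C_2 (6T11, order 48), (S_3 x S_3) : C_2 (6T13, order 72), PGL(2,5) (6T14, order 120), S_6 (6T16, order 720). By Dedekind's theorem, for a prime p not dividing disc(f) the degrees of the irreducible factors of f mod p form the cycle type of an element of G. Factoring f modulo the 21 such primes p <= 89 (skipping 2, 3, 7, which divide the discriminant), each new pattern first appears at: mod 5: f = (x^6 + 2x^5 + x^4 + 3x^3 + 3x + 2), pattern 6; mod 11: f = (x + 8)(x^5 + 4x^4 + x^3 + 3x^2 + 2x + 5), pattern 5+1; mod 13: f = (x)(x + 2)(x^4 + 10x^3 + 7x^2 + 2x + 3), pattern 4+1+1; mod 23: f = (x + 15)(x + 21)(x^2 + 4x + 7)(x^2 + 18x + 7), pattern 2+2+1+1; mod 43: f = (x^3 + 25x^2 + 41x + 13)(x^3 + 30x^2 + 6x + 9), pattern 3+3; mod 61: f = (x^2 + 7x + 28)(x^2 + 20x + 10)(x^2 + 46x + 49), pattern 2+2+2. No other pattern occurs in this range, so the set of observed cycle types is {6, 5+1, 4+1+1, 2+2+1+1, 3+3, 2+2+2}. The candidates containing elements of all these cycle types are PGL(2,5) (6T14) of order 120, S_6 (6T16) of order 720; the others are excluded. The observed types are precisely the cycle types that occur in PGL(2,5) (6T14) (apart from the identity). Each of the other remaining candidates has further cycle types, and by the Chebotarev density theorem the matching factorization patterns would occur for a proportion of primes equal to their share of the group: S_6 (6T16) additionally contains elements of type 4+2, 3+2+1, 3+1+1+1, 2+1+1+1+1 (265 of its 720 elements, about 37% of primes). None of the 21 primes tested shows any such pattern (for each of these groups the chance of that is below 10^-4), which rules them out. Hence G = PGL(2,5) (6T14), of order 120.

PGL(2,5) (order 120)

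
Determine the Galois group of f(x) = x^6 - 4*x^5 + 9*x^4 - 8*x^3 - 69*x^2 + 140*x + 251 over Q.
(C_3 x C_3) : C_4 (order 36)

The polynomial f is an irreducible sextic over Q, so G = Gal(f/Q) is one of the 16 transitive subgroups 6T1, ..., 6T16 of S_6. The discriminant of f is 564385546240000 = 23756800^2, a perfect square, so G is contained in A_6. The transitive groups of degree 6 contained in A_6 are: A_4 (6T4, order 12), S_4 (6T7, order 24), (C_3 x C_3) : C_4 (6T10, order 36), PSL(2,5) (6T12, order 60), A_6 (6T15, order 360). By Dedekind's theorem, for a prime p not dividing disc(f) the degrees of the irreducible factors of f mod p form the cycle type of an element of G. Factoring f modulo the 19 such primes p <= 79 (skipping 2, 5, 29, which divide the discriminant), each new pattern first appears at: mod 3: f = (x^2 + x + 2)(x^4 + x^3 + 2x + 1), pattern 4+2; mod 11: f = (x^3 + 2x^2 + 2x + 9)(x^3 + 5x^2 + 8x + 1), pattern 3+3; mod 19: f = (x + 2)(x + 4)(x^2 + 3x + 11)(x^2 + 6x + 13), pattern 2+2+1+1; mod 61: f = (x + 8)(x + 22)(x + 55)(x^3 + 33x^2 + 14x + 51), pattern 3+1+1+1. No other pattern occurs in this range, so the set of observed cycle types is {4+2, 3+3, 2+2+1+1, 3+1+1+1}. The candidates containing elements of all these cycle types are (C_3 x C_3) : C_4 (6T10) of order 36, A_6 (6T15) of order 360; the others are excluded. The observed types are precisely the cycle types that occur in (C_3 x C_3) : C_4 (6T10) (apart from the identity). Each of the other remaining candidates has further cycle types, and by the Chebotarev density theorem the matching factorization patterns would occur for a proportion of primes equal to their share of the group: A_6 (6T15) additionally contains elements of type 5+1 (144 of its 360 elements, about 40% of primes). None of the 19 primes tested shows any such pattern (for each of these groups the chance of that is below 10^-4), which rules them out. Hence G = (C_3 x C_3) : C_4 (6T10), of order 36.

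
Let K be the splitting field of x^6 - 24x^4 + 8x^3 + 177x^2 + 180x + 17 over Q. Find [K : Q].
The degree of the splitting field over Q equals the order of the Galois group, so first determine the group. The polynomial f is an irreducible sextic over Q, so G = Gal(f/Q) is one of the 16 transitive subgroups 6T1, ..., 6T16 of S_6. The discriminant of f is -9221581132716096, which is not a perfect square, so G is not contained in A_6. The transitive groups of degree 6 not contained in A_6 are: C_6 (6T1, order 6), S_3 (6T2, order 6), D_6 (6T3, order 12), C_3 x S_3 (6T5, order 18), A_4 x C_2 (6T6, order 24), S_4 (6T8, order 24), S_3 x S_3 (6T9, order 36), S_4 x C_2 (6T11, order 48), (S_3 x S_3) : C_2 (6T13, order 72), PGL(2,5) (6T14, order 120), S_6 (6T16, order 720). By Dedekind's theorem, for a prime p not dividing disc(f) the degrees of the irreducible factors of f mod p form the cycle type of an element of G. Factoring f modulo the 33 such primes p <= 149 (skipping 2, 3, which divide the discriminant), each new pattern first appears at: mod 5: f = (x^3 + 2x^2 + 1)(x^3 + 3x^2 + 2), pattern 3+3; mod 7: f = (x^6 + 4x^4 + x^3 + 2x^2 + 5x + 3), pattern 6; mod 17: f = (x)(x + 1)(x^2 + 5x + 5)(x^2 + 11x + 2), pattern 2+2+1+1; mod 19: f = (x + 2)(x + 3)(x + 6)(x + 15)(x^2 + 12x + 14), pattern 2+1+1+1+1; mod 71: f = (x^2 + 7x + 46)(x^2 + 22x + 9)(x^2 + 42x + 40), pattern 2+2+2. No other pattern occurs in this range, so the set of observed cycle types is {3+3, 6, 2+2+1+1, 2+1+1+1+1, 2+2+2}. The candidates containing elements of all these cycle types are A_4 x C_2 (6T6) of order 24, S_4 x C_2 (6T11) of order 48, (S_3 x S_3) : C_2 (6T13) of order 72, S_6 (6T16) of order 720; the others are excluded. The observed types are precisely the cycle types that occur in A_4 x C_2 (6T6) (apart from the identity). Each of the other remaining candidates has further cycle types, and by the Chebotarev density theorem the matching factorization patterns would occur for a proportion of primes equal to their share of the group: S_4 x C_2 (6T11) additionally contains elements of type 4+2, 4+1+1 (12 of its 48 elements, about 25% of primes); (S_3 x S_3) : C_2 (6T13) additionally contains elements of type 4+2, 3+2+1, 3+1+1+1 (34 of its 72 elements, about 47% of primes); S_6 (6T16) additionally contains elements of type 5+1, 4+2, 4+1+1, 3+2+1, 3+1+1+1 (484 of its 720 elements, about 67% of primes). None of the 33 primes tested shows any such pattern (for each of these groups the chance of that is below 10^-4), which rules them out. Hence G = A_4 x C_2 (6T6), of order 24. The Galois group A_4 x C_2 (6T6) has order 24, so the splitting field has degree 24 over Q.

24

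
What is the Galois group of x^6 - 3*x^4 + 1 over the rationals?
The polynomial f is an irreducible sextic over Q, so G = Gal(f/Q) is one of the 16 transitive subgroups 6T1, ..., 6T16 of S_6. The discriminant of f is -419904, which is not a perfect square, so G is not contained in A_6. The transitive groups of degree 6 not contained in A_6 are: C_6 (6T1, order 6), S_3 (6T2, order 6), D_6 (6T3, order 12), C_3 x S_3 (6T5, order 18), A_4 x C_2 (6T6, order 24), S_4 (6T8, order 24), S_3 x S_3 (6T9, order 36), S_4 x C_2 (6T11, order 48), (S_3 x S_3) : C_2 (6T13, order 72), PGL(2,5) (6T14, order 120), S_6 (6T16, order 720). By Dedekind's theorem, for a prime p not dividing disc(f) the degrees of the irreducible factors of f mod p form the cycle type of an element of G. Factoring f modulo the 33 such primes p <= 149 (skipping 2, 3, which divide the discriminant), each new pattern first appears at: mod 5: f = (x^3 + x^2 + 4x + 3)(x^3 + 4x^2 + 4x + 2), pattern 3+3; mod 7: f = (x^6 + 4x^4 + 1), pattern 6; mod 17: f = (x + 2)(x + 15)(x^2 + 6)(x^2 + 12), pattern 2+2+1+1; mod 19: f = (x + 6)(x + 7)(x + 12)(x + 13)(x^2 + 6), pattern 2+1+1+1+1; mod 71: f = (x^2 + 40)(x^2 + 45)(x^2 + 54), pattern 2+2+2. No other pattern occurs in this range, so the set of observed cycle types is {3+3, 6, 2+2+1+1, 2+1+1+1+1, 2+2+2}. The candidates containing elements of all these cycle types are A_4 x C_2 (6T6) of order 24, S_4 x C_2 (6T11) of order 48, (S_3 x S_3) : C_2 (6T13) of order 72, S_6 (6T16) of order 720; the others are excluded. The observed types are precisely the cycle types that occur in A_4 x C_2 (6T6) (apart from the identity). Each of the other remaining candidates has further cycle types, and by the Chebotarev density theorem the matching factorization patterns would occur for a proportion of primes equal to their share of the group: S_4 x C_2 (6T11) additionally contains elements of type 4+2, 4+1+1 (12 of its 48 elements, about 25% of primes); (S_3 x S_3) : C_2 (6T13) additionally contains elements of type 4+2, 3+2+1, 3+1+1+1 (34 of its 72 elements, about 47% of primes); S_6 (6T16) additionally contains elements of type 5+1, 4+2, 4+1+1, 3+2+1, 3+1+1+1 (484 of its 720 elements, about 67% of primes). None of the 33 primes tested shows any such pattern (for each of these groups the chance of that is below 10^-4), which rules them out. Hence G = A_4 x C_2 (6T6), of order 24.

A_4 x C_2 (also written A4xC2)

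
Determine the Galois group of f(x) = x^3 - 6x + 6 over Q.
The polynomial is an irreducible cubic over Q and its discriminant is -108, which is not a perfect square. For an irreducible cubic, a non-square discriminant gives Galois group S_3.

S_3, the symmetric group on 3 letters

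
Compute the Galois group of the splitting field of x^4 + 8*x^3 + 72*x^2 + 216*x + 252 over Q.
4T4: A_4

The polynomial is an irreducible quartic over Q and its discriminant is 4087812096 = 63936^2, a perfect square, so the Galois group is contained in A_4. The resolvent cubic y^3 - 72*y^2 + 720*y + 9792 is irreducible over Q. An irreducible resolvent with square discriminant gives A_4.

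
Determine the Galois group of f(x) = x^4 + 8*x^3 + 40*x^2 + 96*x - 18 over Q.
D_4 (also written D4)

The polynomial is an irreducible quartic over Q and its discriminant is -658409472, which is not a perfect square, so the Galois group is not contained in A_4. The resolvent cubic y^3 - 40*y^2 + 840*y - 10944 has exactly one rational root, so the Galois group is C_4 or D_4. The quartic remains irreducible over Q(sqrt(disc)), so the group is D_4.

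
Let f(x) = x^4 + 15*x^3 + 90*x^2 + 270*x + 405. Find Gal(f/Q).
The polynomial is an irreducible quartic over Q and its discriminant is 66430125, which is not a perfect square, so the Galois group is not contained in A_4. The resolvent cubic y^3 - 90*y^2 + 2430*y - 18225 has exactly one rational root, so the Galois group is C_4 or D_4. The quartic becomes reducible over Q(sqrt(disc)), so the group is C_4.

C_4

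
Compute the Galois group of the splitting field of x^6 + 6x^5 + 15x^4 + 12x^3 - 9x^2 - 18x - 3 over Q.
S_3 x S_3

The polynomial f is an irreducible sextic over Q, so G = Gal(f/Q) is one of the 16 transitive subgroups 6T1, ..., 6T16 of S_6. The discriminant of f is 1289945088, which is not a perfect square, so G is not contained in A_6. The transitive groups of degree 6 not contained in A_6 are: C_6 (6T1, order 6), S_3 (6T2, order 6), D_6 (6T3, order 12), C_3 x S_3 (6T5, order 18), A_4 x C_2 (6T6, order 24), S_4 (6T8, order 24), S_3 x S_3 (6T9, order 36), S_4 x C_2 (6T11, order 48), (S_3 x S_3) : C_2 (6T13, order 72), PGL(2,5) (6T14, order 120), S_6 (6T16, order 720). By Dedekind's theorem, for a prime p not dividing disc(f) the degrees of the irreducible factors of f mod p form the cycle type of an element of G. Factoring f modulo the 23 such primes p <= 97 (skipping 2, 3, which divide the discriminant), each new pattern first appears at: mod 5: f = (x^6 + x^5 + 2x^3 + x^2 + 2x + 2), pattern 6; mod 11: f = (x + 3)(x + 9)(x^2 + 3)(x^2 + 5x + 2), pattern 2+2+1+1; mod 13: f = (x + 2)(x + 4)(x + 10)(x^3 + 3x^2 + 3x + 5), pattern 3+1+1+1; mod 31: f = (x^2 + 5x + 1)(x^2 + 15x + 30)(x^2 + 17x + 3), pattern 2+2+2; mod 97: f = (x^3 + 3x^2 + 3x + 17)(x^3 + 3x^2 + 3x + 74), pattern 3+3. No other pattern occurs in this range, so the set of observed cycle types is {6, 2+2+1+1, 3+1+1+1, 2+2+2, 3+3}. The candidates containing elements of all these cycle types are S_3 x S_3 (6T9) of order 36, (S_3 x S_3) : C_2 (6T13) of order 72, S_6 (6T16) of order 720; the others are excluded. The observed types are precisely the cycle types that occur in S_3 x S_3 (6T9) (apart from the identity). Each of the other remaining candidates has further cycle types, and by the Chebotarev density theorem the matching factorization patterns would occur for a proportion of primes equal to their share of the group: (S_3 x S_3) : C_2 (6T13) additionally contains elements of type 4+2, 3+2+1, 2+1+1+1+1 (36 of its 72 elements, about 50% of primes); S_6 (6T16) additionally contains elements of type 5+1, 4+2, 4+1+1, 3+2+1, 2+1+1+1+1 (459 of its 720 elements, about 64% of primes). None of the 23 primes tested shows any such pattern (for each of these groups the chance of that is below 10^-4), which rules them out. Hence G = S_3 x S_3 (6T9), of order 36.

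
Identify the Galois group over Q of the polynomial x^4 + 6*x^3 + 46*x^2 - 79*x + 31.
C_4 (also written C4)

The polynomial is an irreducible quartic over Q and its discriminant is 76245125, which is not a perfect square, so the Galois group is not contained in A_4. The resolvent cubic y^3 - 46*y^2 - 598*y - 1653 has exactly one rational root, so the Galois group is C_4 or D_4. The quartic becomes reducible over Q(sqrt(disc)), so the group is C_4.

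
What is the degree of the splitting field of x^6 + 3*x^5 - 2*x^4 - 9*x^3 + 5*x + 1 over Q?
6

The degree of the splitting field over Q equals the order of the Galois group, so first determine the group. The polynomial f is an irreducible sextic over Q, so G = Gal(f/Q) is one of the 16 transitive subgroups 6T1, ..., 6T16 of S_6. The discriminant of f is 810448, which is not a perfect square, so G is not contained in A_6. The transitive groups of degree 6 not contained in A_6 are: C_6 (6T1, order 6), S_3 (6T2, order 6), D_6 (6T3, order 12), C_3 x S_3 (6T5, order 18), A_4 x C_2 (6T6, order 24), S_4 (6T8, order 24), S_3 x S_3 (6T9, order 36), S_4 x C_2 (6T11, order 48), (S_3 x S_3) : C_2 (6T13, order 72), PGL(2,5) (6T14, order 120), S_6 (6T16, order 720). By Dedekind's theorem, for a prime p not dividing disc(f) the degrees of the irreducible factors of f mod p form the cycle type of an element of G. Factoring f modulo the 23 such primes p <= 97 (skipping 2, 37, which divide the discriminant), each new pattern first appears at: mod 3: f = (x^3 + x^2 + 2x + 1)(x^3 + 2x^2 + 1), pattern 3+3; mod 5: f = (x^2 + 2)(x^2 + x + 1)(x^2 + 2x + 3), pattern 2+2+2; mod 67: f = (x + 3)(x + 19)(x + 31)(x + 37)(x + 49)(x + 65), pattern 1+1+1+1+1+1. No other pattern occurs in this range, so the set of observed cycle types is {3+3, 2+2+2, 1+1+1+1+1+1}. The candidates containing elements of all these cycle types are C_6 (6T1) of order 6, S_3 (6T2) of order 6, D_6 (6T3) of order 12, C_3 x S_3 (6T5) of order 18, A_4 x C_2 (6T6) of order 24, S_4 (6T8) of order 24, S_3 x S_3 (6T9) of order 36, S_4 x C_2 (6T11) of order 48, (S_3 x S_3) : C_2 (6T13) of order 72, PGL(2,5) (6T14) of order 120, S_6 (6T16) of order 720; the others are excluded. The observed types are precisely the cycle types that occur in S_3 (6T2). Each of the other remaining candidates has further cycle types, and by the Chebotarev density theorem the matching factorization patterns would occur for a proportion of primes equal to their share of the group: C_6 (6T1) additionally contains elements of type 6 (2 of its 6 elements, about 33% of primes); D_6 (6T3) additionally contains elements of type 6, 2+2+1+1 (5 of its 12 elements, about 42% of primes); C_3 x S_3 (6T5) additionally contains elements of type 6, 3+1+1+1 (10 of its 18 elements, about 56% of primes); A_4 x C_2 (6T6) additionally contains elements of type 6, 2+2+1+1, 2+1+1+1+1 (14 of its 24 elements, about 58% of primes); S_4 (6T8) additionally contains elements of type 4+1+1, 2+2+1+1 (9 of its 24 elements, about 38% of primes); S_3 x S_3 (6T9) additionally contains elements of type 6, 3+1+1+1, 2+2+1+1 (25 of its 36 elements, about 69% of primes); S_4 x C_2 (6T11) additionally contains elements of type 6, 4+2, 4+1+1, 2+2+1+1, 2+1+1+1+1 (32 of its 48 elements, about 67% of primes); (S_3 x S_3) : C_2 (6T13) additionally contains elements of type 6, 4+2, 3+2+1, 3+1+1+1, 2+2+1+1, 2+1+1+1+1 (61 of its 72 elements, about 85% of primes); PGL(2,5) (6T14) additionally contains elements of type 6, 5+1, 4+1+1, 2+2+1+1 (89 of its 120 elements, about 74% of primes); S_6 (6T16) additionally contains elements of type 6, 5+1, 4+2, 4+1+1, 3+2+1, 3+1+1+1, 2+2+1+1, 2+1+1+1+1 (664 of its 720 elements, about 92% of primes). None of the 23 primes tested shows any such pattern (for each of these groups the chance of that is below 10^-4), which rules them out. Hence G = S_3 (6T2), of order 6. The Galois group S_3 (6T2) has order 6, so the splitting field has degree 6 over Q.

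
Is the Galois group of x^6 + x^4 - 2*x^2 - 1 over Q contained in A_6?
The polynomial is irreducible of degree 6 over Q. Its discriminant is 153664 = 392^2, a perfect square. A Galois group lies in the alternating group exactly when the discriminant is a square in Q, so the Galois group (A_4) is contained in A_6.

Yes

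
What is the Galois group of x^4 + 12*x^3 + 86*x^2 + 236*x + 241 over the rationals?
The polynomial is an irreducible quartic over Q and its discriminant is 822083584 = 28672^2, a perfect square, so the Galois group is contained in A_4. The resolvent cubic y^3 - 86*y^2 + 1868*y - 7496 is irreducible over Q. An irreducible resolvent with square discriminant gives A_4.

A_4 (also written A4)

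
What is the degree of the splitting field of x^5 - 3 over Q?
20

The degree of the splitting field over Q equals the order of the Galois group, so first determine the group. The polynomial f is an irreducible quintic over Q, so G = Gal(f/Q) is a transitive subgroup of S_5: one of C_5 (5T1, order 5), D_5 (5T2, order 10), F_20 (5T3, order 20), A_5 (5T4, order 60) or S_5 (5T5, order 120). The discriminant of f is 253125, which is not a perfect square, so G is not contained in A_5. The transitive groups of degree 5 not contained in A_5 are: F_20 (5T3, order 20), S_5 (5T5, order 120). By Dedekind's theorem, for a prime p not dividing disc(f) the degrees of the irreducible factors of f mod p form the cycle type of an element of G. Factoring f modulo the 18 such primes p <= 71 (skipping 3, 5, which divide the discriminant), each new pattern first appears at: mod 2: f = (x + 1)(x^4 + x^3 + x^2 + x + 1), pattern 4+1; mod 11: f = (x^5 + 8), pattern 5; mod 19: f = (x + 9)(x^2 + 12x + 5)(x^2 + 17x + 5), pattern 2+2+1; mod 41: f = (x + 3)(x + 7)(x + 13)(x + 29)(x + 30), pattern 1+1+1+1+1. No other pattern occurs in this range, so the set of observed cycle types is {4+1, 5, 2+2+1, 1+1+1+1+1}. The candidates containing elements of all these cycle types are F_20 (5T3) of order 20, S_5 (5T5) of order 120; the others are excluded. The observed types are precisely the cycle types that occur in F_20 (5T3). Each of the other remaining candidates has further cycle types, and by the Chebotarev density theorem the matching factorization patterns would occur for a proportion of primes equal to their share of the group: S_5 (5T5) additionally contains elements of type 3+2, 3+1+1, 2+1+1+1 (50 of its 120 elements, about 42% of primes). None of the 18 primes tested shows any such pattern (for each of these groups the chance of that is below 10^-4), which rules them out. Hence G = F_20 (5T3), of order 20. The Galois group F_20 (5T3) has order 20, so the splitting field has degree 20 over Q.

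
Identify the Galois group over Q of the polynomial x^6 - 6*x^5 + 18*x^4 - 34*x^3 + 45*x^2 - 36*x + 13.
PGL(2,5) (also written S5(6))

The polynomial f is an irreducible sextic over Q, so G = Gal(f/Q) is one of the 16 transitive subgroups 6T1, ..., 6T16 of S_6. The discriminant of f is -16003008, which is not a perfect square, so G is not contained in A_6. The transitive groups of degree 6 not contained in A_6 are: C_6 (6T1, order 6), S_3 (6T2, order 6), D_6 (6T3, order 12), C_3 x S_3 (6T5, order 18), A_4 x C_2 (6T6, order 24), S_4 (6T8, order 24), S_3 x S_3 (6T9, order 36), S_4 x C_2 (6T11, order 48), (S_3 x S_3) : C_2 (6T13, order 72), PGL(2,5) (6T14, order 120), S_6 (6T16, order 720). By Dedekind's theorem, for a prime p not dividing disc(f) the degrees of the irreducible factors of f mod p form the cycle type of an element of G. Factoring f modulo the 21 such primes p <= 89 (skipping 2, 3, 7, which divide the discriminant), each new pattern first appears at: mod 5: f = (x^6 + 4x^5 + 3x^4 + x^3 + 4x + 3), pattern 6; mod 11: f = (x + 8)(x^5 + 8x^4 + 9x^3 + 4x^2 + 2x + 3), pattern 5+1; mod 13: f = (x)(x + 4)(x^4 + 3x^3 + 6x^2 + 7x + 4), pattern 4+1+1; mod 23: f = (x + 2)(x + 6)(x^2 + 3x + 21)(x^2 + 6x + 10), pattern 2+2+1+1; mod 43: f = (x^3 + 16x^2 + 30x + 18)(x^3 + 21x^2 + 39x + 27), pattern 3+3; mod 61: f = (x^2 + 30x + 2)(x^2 + 41x + 31)(x^2 + 45x + 13), pattern 2+2+2. No other pattern occurs in this range, so the set of observed cycle types is {6, 5+1, 4+1+1, 2+2+1+1, 3+3, 2+2+2}. The candidates containing elements of all these cycle types are PGL(2,5) (6T14) of order 120, S_6 (6T16) of order 720; the others are excluded. The observed types are precisely the cycle types that occur in PGL(2,5) (6T14) (apart from the identity). Each of the other remaining candidates has further cycle types, and by the Chebotarev density theorem the matching factorization patterns would occur for a proportion of primes equal to their share of the group: S_6 (6T16) additionally contains elements of type 4+2, 3+2+1, 3+1+1+1, 2+1+1+1+1 (265 of its 720 elements, about 37% of primes). None of the 21 primes tested shows any such pattern (for each of these groups the chance of that is below 10^-4), which rules them out. Hence G = PGL(2,5) (6T14), of order 120.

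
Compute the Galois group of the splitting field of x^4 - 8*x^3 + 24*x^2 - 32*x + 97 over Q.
The polynomial is an irreducible quartic over Q and its discriminant is 136048896 = 11664^2, a perfect square, so the Galois group is contained in A_4. The resolvent cubic y^3 - 24*y^2 - 132*y + 2080 splits completely over Q, which gives the Klein four-group V_4.

4T2: V_4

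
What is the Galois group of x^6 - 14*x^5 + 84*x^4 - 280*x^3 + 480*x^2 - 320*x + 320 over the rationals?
(C_3 x C_3) : C_4 (order 36)

The polynomial f is an irreducible sextic over Q, so G = Gal(f/Q) is one of the 16 transitive subgroups 6T1, ..., 6T16 of S_6. The discriminant of f is 564385546240000 = 23756800^2, a perfect square, so G is contained in A_6. The transitive groups of degree 6 contained in A_6 are: A_4 (6T4, order 12), S_4 (6T7, order 24), (C_3 x C_3) : C_4 (6T10, order 36), PSL(2,5) (6T12, order 60), A_6 (6T15, order 360). By Dedekind's theorem, for a prime p not dividing disc(f) the degrees of the irreducible factors of f mod p form the cycle type of an element of G. Factoring f modulo the 19 such primes p <= 79 (skipping 2, 5, 29, which divide the discriminant), each new pattern first appears at: mod 3: f = (x^2 + 2x + 2)(x^4 + 2x^3 + x + 1), pattern 4+2; mod 11: f = (x^3 + 8x + 6)(x^3 + 8x^2 + 10x + 2), pattern 3+3; mod 19: f = (x + 12)(x + 14)(x^2 + 7x + 2)(x^2 + 10x + 10), pattern 2+2+1+1; mod 61: f = (x + 3)(x + 36)(x + 50)(x^3 + 19x^2 + 56x + 10), pattern 3+1+1+1. No other pattern occurs in this range, so the set of observed cycle types is {4+2, 3+3, 2+2+1+1, 3+1+1+1}. The candidates containing elements of all these cycle types are (C_3 x C_3) : C_4 (6T10) of order 36, A_6 (6T15) of order 360; the others are excluded. The observed types are precisely the cycle types that occur in (C_3 x C_3) : C_4 (6T10) (apart from the identity). Each of the other remaining candidates has further cycle types, and by the Chebotarev density theorem the matching factorization patterns would occur for a proportion of primes equal to their share of the group: A_6 (6T15) additionally contains elements of type 5+1 (144 of its 360 elements, about 40% of primes). None of the 19 primes tested shows any such pattern (for each of these groups the chance of that is below 10^-4), which rules them out. Hence G = (C_3 x C_3) : C_4 (6T10), of order 36.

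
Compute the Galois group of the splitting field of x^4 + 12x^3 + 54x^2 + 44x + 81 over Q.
4T4: A_4

The polynomial is an irreducible quartic over Q and its discriminant is 1358954496 = 36864^2, a perfect square, so the Galois group is contained in A_4. The resolvent cubic y^3 - 54*y^2 + 204*y + 3896 is irreducible over Q. An irreducible resolvent with square discriminant gives A_4.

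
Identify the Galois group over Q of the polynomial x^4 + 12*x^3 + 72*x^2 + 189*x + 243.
The polynomial is an irreducible quartic over Q and its discriminant is 121699989, which is not a perfect square, so the Galois group is not contained in A_4. The resolvent cubic y^3 - 72*y^2 + 1296*y - 729 is irreducible over Q. An irreducible resolvent with non-square discriminant gives S_4.

S_4 (also written S4)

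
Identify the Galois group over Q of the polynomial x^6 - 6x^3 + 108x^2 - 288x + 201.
6T2: S_3

The polynomial f is an irreducible sextic over Q, so G = Gal(f/Q) is one of the 16 transitive subgroups 6T1, ..., 6T16 of S_6. The discriminant of f is -941328478973952, which is not a perfect square, so G is not contained in A_6. The transitive groups of degree 6 not contained in A_6 are: C_6 (6T1, order 6), S_3 (6T2, order 6), D_6 (6T3, order 12), C_3 x S_3 (6T5, order 18), A_4 x C_2 (6T6, order 24), S_4 (6T8, order 24), S_3 x S_3 (6T9, order 36), S_4 x C_2 (6T11, order 48), (S_3 x S_3) : C_2 (6T13, order 72), PGL(2,5) (6T14, order 120), S_6 (6T16, order 720). By Dedekind's theorem, for a prime p not dividing disc(f) the degrees of the irreducible factors of f mod p form the cycle type of an element of G. Factoring f modulo the 23 such primes p <= 103 (skipping 2, 3, 17, 67, which divide the discriminant), each new pattern first appears at: mod 5: f = (x^2 + 3)(x^2 + x + 2)(x^2 + 4x + 1), pattern 2+2+2; mod 7: f = (x^3 + 2x + 6)(x^3 + 5x + 2), pattern 3+3; mod 61: f = (x + 3)(x + 13)(x + 15)(x + 18)(x + 33)(x + 40), pattern 1+1+1+1+1+1. No other pattern occurs in this range, so the set of observed cycle types is {2+2+2, 3+3, 1+1+1+1+1+1}. The candidates containing elements of all these cycle types are C_6 (6T1) of order 6, S_3 (6T2) of order 6, D_6 (6T3) of order 12, C_3 x S_3 (6T5) of order 18, A_4 x C_2 (6T6) of order 24, S_4 (6T8) of order 24, S_3 x S_3 (6T9) of order 36, S_4 x C_2 (6T11) of order 48, (S_3 x S_3) : C_2 (6T13) of order 72, PGL(2,5) (6T14) of order 120, S_6 (6T16) of order 720; the others are excluded. The observed types are precisely the cycle types that occur in S_3 (6T2). Each of the other remaining candidates has further cycle types, and by the Chebotarev density theorem the matching factorization patterns would occur for a proportion of primes equal to their share of the group: C_6 (6T1) additionally contains elements of type 6 (2 of its 6 elements, about 33% of primes); D_6 (6T3) additionally contains elements of type 6, 2+2+1+1 (5 of its 12 elements, about 42% of primes); C_3 x S_3 (6T5) additionally contains elements of type 6, 3+1+1+1 (10 of its 18 elements, about 56% of primes); A_4 x C_2 (6T6) additionally contains elements of type 6, 2+2+1+1, 2+1+1+1+1 (14 of its 24 elements, about 58% of primes); S_4 (6T8) additionally contains elements of type 4+1+1, 2+2+1+1 (9 of its 24 elements, about 38% of primes); S_3 x S_3 (6T9) additionally contains elements of type 6, 3+1+1+1, 2+2+1+1 (25 of its 36 elements, about 69% of primes); S_4 x C_2 (6T11) additionally contains elements of type 6, 4+2, 4+1+1, 2+2+1+1, 2+1+1+1+1 (32 of its 48 elements, about 67% of primes); (S_3 x S_3) : C_2 (6T13) additionally contains elements of type 6, 4+2, 3+2+1, 3+1+1+1, 2+2+1+1, 2+1+1+1+1 (61 of its 72 elements, about 85% of primes); PGL(2,5) (6T14) additionally contains elements of type 6, 5+1, 4+1+1, 2+2+1+1 (89 of its 120 elements, about 74% of primes); S_6 (6T16) additionally contains elements of type 6, 5+1, 4+2, 4+1+1, 3+2+1, 3+1+1+1, 2+2+1+1, 2+1+1+1+1 (664 of its 720 elements, about 92% of primes). None of the 23 primes tested shows any such pattern (for each of these groups the chance of that is below 10^-4), which rules them out. Hence G = S_3 (6T2), of order 6.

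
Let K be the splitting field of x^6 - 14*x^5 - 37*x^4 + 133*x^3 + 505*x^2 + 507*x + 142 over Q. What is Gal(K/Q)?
The polynomial f is an irreducible sextic over Q, so G = Gal(f/Q) is one of the 16 transitive subgroups 6T1, ..., 6T16 of S_6. The discriminant of f is 30991489 = 5567^2, a perfect square, so G is contained in A_6. The transitive groups of degree 6 contained in A_6 are: A_4 (6T4, order 12), S_4 (6T7, order 24), (C_3 x C_3) : C_4 (6T10, order 36), PSL(2,5) (6T12, order 60), A_6 (6T15, order 360). By Dedekind's theorem, for a prime p not dividing disc(f) the degrees of the irreducible factors of f mod p form the cycle type of an element of G. Factoring f modulo the 21 such primes p <= 79 (skipping 19, which divides the discriminant), each new pattern first appears at: mod 2: f = (x)(x^5 + x^3 + x^2 + x + 1), pattern 5+1; mod 7: f = (x^3 + 3x^2 + 3x + 5)(x^3 + 4x^2 + 4x + 6), pattern 3+3; mod 61: f = (x + 48)(x + 54)(x^2 + 7x + 25)(x^2 + 60x + 35), pattern 2+2+1+1. No other pattern occurs in this range, so the set of observed cycle types is {5+1, 3+3, 2+2+1+1}. The candidates containing elements of all these cycle types are PSL(2,5) (6T12) of order 60, A_6 (6T15) of order 360; the others are excluded. The observed types are precisely the cycle types that occur in PSL(2,5) (6T12) (apart from the identity). Each of the other remaining candidates has further cycle types, and by the Chebotarev density theorem the matching factorization patterns would occur for a proportion of primes equal to their share of the group: A_6 (6T15) additionally contains elements of type 4+2, 3+1+1+1 (130 of its 360 elements, about 36% of primes). None of the 21 primes tested shows any such pattern (for each of these groups the chance of that is below 10^-4), which rules them out. Hence G = PSL(2,5) (6T12), of order 60.

PSL(2,5)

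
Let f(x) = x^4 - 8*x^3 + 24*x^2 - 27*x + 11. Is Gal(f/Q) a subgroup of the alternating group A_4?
No

The polynomial is irreducible of degree 4 over Q. Its discriminant is 15125, which is not a perfect square. A Galois group lies in the alternating group exactly when the discriminant is a square in Q, so the Galois group (C_4) is not contained in A_4.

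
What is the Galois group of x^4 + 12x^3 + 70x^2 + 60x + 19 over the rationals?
The polynomial is an irreducible quartic over Q and its discriminant is 366446592, which is not a perfect square, so the Galois group is not contained in A_4. The resolvent cubic y^3 - 70*y^2 + 644*y - 1016 has exactly one rational root, so the Galois group is C_4 or D_4. The quartic remains irreducible over Q(sqrt(disc)), so the group is D_4.

4T3: D_4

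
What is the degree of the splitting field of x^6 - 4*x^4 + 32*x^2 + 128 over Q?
24

The degree of the splitting field over Q equals the order of the Galois group, so first determine the group. The polynomial f is an irreducible sextic over Q, so G = Gal(f/Q) is one of the 16 transitive subgroups 6T1, ..., 6T16 of S_6. The discriminant of f is -5497558138880000, which is not a perfect square, so G is not contained in A_6. The transitive groups of degree 6 not contained in A_6 are: C_6 (6T1, order 6), S_3 (6T2, order 6), D_6 (6T3, order 12), C_3 x S_3 (6T5, order 18), A_4 x C_2 (6T6, order 24), S_4 (6T8, order 24), S_3 x S_3 (6T9, order 36), S_4 x C_2 (6T11, order 48), (S_3 x S_3) : C_2 (6T13, order 72), PGL(2,5) (6T14, order 120), S_6 (6T16, order 720). By Dedekind's theorem, for a prime p not dividing disc(f) the degrees of the irreducible factors of f mod p form the cycle type of an element of G. Factoring f modulo the 22 such primes p <= 89 (skipping 2, 5, which divide the discriminant), each new pattern first appears at: mod 3: f = (x^3 + x^2 + 2)(x^3 + 2x^2 + 1), pattern 3+3; mod 7: f = (x^2 + 1)(x^2 + 2x + 3)(x^2 + 5x + 3), pattern 2+2+2; mod 13: f = (x + 5)(x + 8)(x^4 + 8x^2 + 11), pattern 4+1+1; mod 43: f = (x + 19)(x + 24)(x^2 + 16)(x^2 + 40), pattern 2+2+1+1. No other pattern occurs in this range, so the set of observed cycle types is {3+3, 2+2+2, 4+1+1, 2+2+1+1}. The candidates containing elements of all these cycle types are S_4 (6T8) of order 24, S_4 x C_2 (6T11) of order 48, PGL(2,5) (6T14) of order 120, S_6 (6T16) of order 720; the others are excluded. The observed types are precisely the cycle types that occur in S_4 (6T8) (apart from the identity). Each of the other remaining candidates has further cycle types, and by the Chebotarev density theorem the matching factorization patterns would occur for a proportion of primes equal to their share of the group: S_4 x C_2 (6T11) additionally contains elements of type 6, 4+2, 2+1+1+1+1 (17 of its 48 elements, about 35% of primes); PGL(2,5) (6T14) additionally contains elements of type 6, 5+1 (44 of its 120 elements, about 37% of primes); S_6 (6T16) additionally contains elements of type 6, 5+1, 4+2, 3+2+1, 3+1+1+1, 2+1+1+1+1 (529 of its 720 elements, about 73% of primes). None of the 22 primes tested shows any such pattern (for each of these groups the chance of that is below 10^-4), which rules them out. Hence G = S_4 (6T8), of order 24. The Galois group S_4 (6T8) has order 24, so the splitting field has degree 24 over Q.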